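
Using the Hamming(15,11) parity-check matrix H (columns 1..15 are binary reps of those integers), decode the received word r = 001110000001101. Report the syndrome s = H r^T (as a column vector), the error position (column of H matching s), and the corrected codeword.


s = (1, 1, 0, 0)^T, error position = 12, corrected codeword c = 001110000000101

Compute s = H r^T mod 2 one row at a time:
  s_1 = 0 + 0 + 0 + 0 + 1 + 1 + 0 + 1 = 3 ≡ 1 (mod 2).
  s_2 = 1 + 1 + 0 + 0 + 1 + 1 + 0 + 1 = 5 ≡ 1 (mod 2).
  s_3 = 0 + 1 + 0 + 0 + 0 + 0 + 0 + 1 = 2 ≡ 0 (mod 2).
  s_4 = 0 + 1 + 1 + 0 + 0 + 0 + 1 + 1 = 4 ≡ 0 (mod 2).
s = (1, 1, 0, 0)^T — this equals column 12 of H (binary 1100), so error is at position 12.
Correct: flip bit 12 of r = 001110000001101 to get c = 001110000000101.


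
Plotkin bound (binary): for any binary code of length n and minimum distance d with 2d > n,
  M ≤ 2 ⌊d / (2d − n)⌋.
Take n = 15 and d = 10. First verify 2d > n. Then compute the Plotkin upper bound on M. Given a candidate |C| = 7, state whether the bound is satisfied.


Plotkin bound M ≤ 4; given |C| = 7 > bound (violated).

Check applicability: 2d = 20, n = 15.
2d − n = 5 > 0, so Plotkin applies.
Compute d/(2d−n) = 10/5 ≈ 2.0000.
⌊d/(2d−n)⌋ = 2.
Plotkin bound: M ≤ 2·2 = 4.
Given |C| = 7, check: VIOLATED.
This |C| is above the Plotkin bound, so no binary code with n = 15, d = 10 and 7 codewords exists.


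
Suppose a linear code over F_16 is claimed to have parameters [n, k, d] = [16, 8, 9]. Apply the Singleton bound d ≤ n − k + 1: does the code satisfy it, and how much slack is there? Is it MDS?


Singleton RHS = n − k + 1 = 9, slack = 0, bound satisfied, MDS.

Singleton bound: d ≤ n − k + 1.
Here n = 16, k = 8, so n − k + 1 = 9.
Given d = 9, check d ≤ 9: YES.
Slack = (n − k + 1) − d = 0.
The code is MDS (slack = 0).
Description: the claimed parameters are [16, 8, 9]_16; such a code would be MDS (meets Singleton bound).


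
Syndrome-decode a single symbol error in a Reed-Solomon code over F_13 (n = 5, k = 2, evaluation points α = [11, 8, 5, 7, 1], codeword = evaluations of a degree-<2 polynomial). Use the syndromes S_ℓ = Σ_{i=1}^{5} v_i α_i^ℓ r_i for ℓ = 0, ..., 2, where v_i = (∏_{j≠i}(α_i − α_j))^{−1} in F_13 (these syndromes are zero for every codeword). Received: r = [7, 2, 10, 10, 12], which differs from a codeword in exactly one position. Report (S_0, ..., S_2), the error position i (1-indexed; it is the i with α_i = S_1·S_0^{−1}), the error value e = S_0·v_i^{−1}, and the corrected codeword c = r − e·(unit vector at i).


S = (3, 8, 4), error at position 4, error magnitude e = 1, c = [7, 2, 10, 9, 12].

Step 1: column multipliers v_i = (∏_{j≠i}(α_i − α_j))^{−1} mod 13.
  i = 1 (α = 11): (11−8)(11−5)(11−7)(11−1) = 3·6·4·10 = 720 ≡ 5, so v_1 = 5^{−1} = 8 (mod 13).
  i = 2 (α = 8): (8−11)(8−5)(8−7)(8−1) = (−3)·3·1·7 = −63 ≡ 2, so v_2 = 2^{−1} = 7 (mod 13).
  i = 3 (α = 5): (5−11)(5−8)(5−7)(5−1) = (−6)·(−3)·(−2)·4 = −144 ≡ 12, so v_3 = 12^{−1} = 12 (mod 13).
  i = 4 (α = 7): (7−11)(7−8)(7−5)(7−1) = (−4)·(−1)·2·6 = 48 ≡ 9, so v_4 = 9^{−1} = 3 (mod 13).
  i = 5 (α = 1): (1−11)(1−8)(1−5)(1−7) = (−10)·(−7)·(−4)·(−6) = 1680 ≡ 3, so v_5 = 3^{−1} = 9 (mod 13).
  v = [8, 7, 12, 3, 9].
Step 2: syndromes of r = [7, 2, 10, 10, 12] (all sums mod 13).
  S_0 = Σ v_i r_i = 8·7 + 7·2 + 12·10 + 3·10 + 9·12 = 328 ≡ 3.
  S_1 = Σ v_i α_i r_i = 8·11·7 + 7·8·2 + 12·5·10 + 3·7·10 + 9·1·12 = 1646 ≡ 8.
  α_i^2 mod 13 = [4, 12, 12, 10, 1].
  S_2 = Σ v_i α_i^2 r_i = 8·4·7 + 7·12·2 + 12·12·10 + 3·10·10 + 9·1·12 = 2240 ≡ 4.
  S = (3, 8, 4) ≠ 0, so r is not a codeword (an error is present).
Step 3: locate the error. For a single error e at position i, S_ℓ = v_i·e·α_i^ℓ, so α_err = S_1/S_0.
  S_0^{−1} = 3^{−1} = 9 (mod 13), so α_err = 8·9 = 72 ≡ 7 = α_4. Error position i = 4.
  Consistency check: S_2/S_1 = 4·5 = 20 ≡ 7 = α_err ✓ (single-error assumption holds).
Step 4: error magnitude e = S_0/v_4 = S_0·∏_{j≠4}(α_4 − α_j) = 3·9 = 27 ≡ 1 (mod 13).
Step 5: correct position 4: c_4 = r_4 − e = 10 − 1 ≡ 9 (mod 13). Hence c = [7, 2, 10, 9, 12].
  Check: interpolating c through the α_i gives m(x) = 6 + 6·x (degree < 2) with m(α_i) = c_i for every i, so c is indeed a codeword.


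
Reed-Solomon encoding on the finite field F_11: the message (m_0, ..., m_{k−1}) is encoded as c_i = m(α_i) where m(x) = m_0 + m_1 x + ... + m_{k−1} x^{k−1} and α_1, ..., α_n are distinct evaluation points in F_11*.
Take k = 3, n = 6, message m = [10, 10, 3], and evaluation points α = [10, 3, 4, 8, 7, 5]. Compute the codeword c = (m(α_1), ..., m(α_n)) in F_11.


c = [3, 1, 10, 7, 7, 3]

Message polynomial: m(x) = 10 + 10·x + 3·x^2 (mod 11).
For each evaluation point α_i, compute m(α_i) mod 11:
  α_1 = 10: Horner steps 3 → 7 → 3, so m(10) = 3.
  α_2 = 3: Horner steps 3 → 8 → 1, so m(3) = 1.
  α_3 = 4: Horner steps 3 → 0 → 10, so m(4) = 10.
  α_4 = 8: Horner steps 3 → 1 → 7, so m(8) = 7.
  α_5 = 7: Horner steps 3 → 9 → 7, so m(7) = 7.
  α_6 = 5: Horner steps 3 → 3 → 3, so m(5) = 3.
Codeword c = [3, 1, 10, 7, 7, 3] ∈ F_11^6.


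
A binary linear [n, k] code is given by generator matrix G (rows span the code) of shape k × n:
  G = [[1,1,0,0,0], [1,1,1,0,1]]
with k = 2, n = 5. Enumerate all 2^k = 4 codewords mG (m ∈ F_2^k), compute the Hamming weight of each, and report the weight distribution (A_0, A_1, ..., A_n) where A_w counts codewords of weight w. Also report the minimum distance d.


Weight distribution: A_0 = 1, A_2 = 2, A_4 = 1. Minimum distance d = 2.

Enumerate all 2^2 = 4 messages m ∈ F_2^2.
For each, compute codeword c = mG in F_2^5, then tally its weight.
  m = 00 → c = 00000, weight = 0.
  m = 10 → c = 11000, weight = 2.
  m = 01 → c = 11101, weight = 4.
  m = 11 → c = 00101, weight = 2.
Tally weights:
  weight 0: 1 codewords.
  weight 2: 2 codewords.
  weight 4: 1 codewords.
Minimum distance d = smallest w > 0 with A_w > 0 = 2.
Sanity: Σ A_w = 4 = 2^2 = 4 ✓.


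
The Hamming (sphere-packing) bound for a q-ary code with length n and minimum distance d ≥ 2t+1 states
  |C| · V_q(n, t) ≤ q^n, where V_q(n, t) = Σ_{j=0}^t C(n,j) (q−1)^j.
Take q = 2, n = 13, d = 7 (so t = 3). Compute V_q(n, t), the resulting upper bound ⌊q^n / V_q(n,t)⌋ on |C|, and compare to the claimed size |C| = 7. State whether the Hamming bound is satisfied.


V_q(n, t) = 378, q^n = 8192, Hamming bound = 21, |C| = 7 ≤ bound (satisfied).

Step 1: Compute V_q(n, t) = Σ_{j=0}^3 C(n, j) (q−1)^j.
  j = 0: C(13,0)·(1)^0 = 1·1 = 1.
  j = 1: C(13,1)·(1)^1 = 13·1 = 13.
  j = 2: C(13,2)·(1)^2 = 78·1 = 78.
  j = 3: C(13,3)·(1)^3 = 286·1 = 286.
  V_q(n, t) = 1 + 13 + 78 + 286 = 378.
Step 2: q^n = 2^13 = 8192.
Step 3: Hamming bound ⌊q^n / V_q(n,t)⌋ = ⌊8192/378⌋ = 21.
Step 4: Compare |C| = 7 to 21: satisfied.
The claimed |C| lies below the Hamming bound.


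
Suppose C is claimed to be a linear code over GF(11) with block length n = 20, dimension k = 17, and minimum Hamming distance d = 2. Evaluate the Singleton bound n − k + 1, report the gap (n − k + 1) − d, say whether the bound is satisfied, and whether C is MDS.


Singleton RHS = n − k + 1 = 4, slack = 2, bound satisfied, not MDS.

Singleton bound: d ≤ n − k + 1.
Here n = 20, k = 17, so n − k + 1 = 4.
Given d = 2, check d ≤ 4: YES.
Slack = (n − k + 1) − d = 2.
The code is NOT MDS (slack = 2 > 0).
Description: the claimed parameters are [20, 17, 2]_11; such a code would be non-MDS.


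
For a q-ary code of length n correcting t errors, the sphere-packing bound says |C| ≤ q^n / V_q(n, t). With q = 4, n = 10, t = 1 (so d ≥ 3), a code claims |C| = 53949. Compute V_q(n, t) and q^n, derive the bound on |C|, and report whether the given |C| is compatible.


V_q(n, t) = 31, q^n = 1048576, Hamming bound = 33825, |C| = 53949 > bound (violated).

Step 1: Compute V_q(n, t) = Σ_{j=0}^1 C(n, j) (q−1)^j.
  j = 0: C(10,0)·(3)^0 = 1·1 = 1.
  j = 1: C(10,1)·(3)^1 = 10·3 = 30.
  V_q(n, t) = 1 + 30 = 31.
Step 2: q^n = 4^10 = 1048576.
Step 3: Hamming bound ⌊q^n / V_q(n,t)⌋ = ⌊1048576/31⌋ = 33825.
Step 4: Compare |C| = 53949 to 33825: violated.
The claimed |C| lies above the Hamming bound, so no 4-ary code of length 10 with d ≥ 3 can have 53949 codewords.


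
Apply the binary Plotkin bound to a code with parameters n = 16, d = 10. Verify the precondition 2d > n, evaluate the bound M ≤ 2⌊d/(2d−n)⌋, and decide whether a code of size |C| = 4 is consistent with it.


Plotkin bound M ≤ 4; given |C| = 4 ≤ bound (satisfied).

Check applicability: 2d = 20, n = 16.
2d − n = 4 > 0, so Plotkin applies.
Compute d/(2d−n) = 10/4 ≈ 2.5000.
⌊d/(2d−n)⌋ = 2.
Plotkin bound: M ≤ 2·2 = 4.
Given |C| = 4, check: satisfied.
This |C| is at the Plotkin bound.


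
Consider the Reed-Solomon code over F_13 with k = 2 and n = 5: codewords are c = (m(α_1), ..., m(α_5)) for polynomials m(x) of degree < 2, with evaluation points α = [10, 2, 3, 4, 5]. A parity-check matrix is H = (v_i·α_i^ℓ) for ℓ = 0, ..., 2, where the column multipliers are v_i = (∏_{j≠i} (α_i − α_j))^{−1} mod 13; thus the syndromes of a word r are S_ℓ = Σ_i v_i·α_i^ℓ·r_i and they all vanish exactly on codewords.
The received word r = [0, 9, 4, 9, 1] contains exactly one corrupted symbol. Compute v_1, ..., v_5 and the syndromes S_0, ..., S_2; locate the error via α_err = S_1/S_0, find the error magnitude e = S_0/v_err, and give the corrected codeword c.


S = (4, 8, 3), error at position 2, error magnitude e = 10, c = [0, 12, 4, 9, 1].

Step 1: column multipliers v_i = (∏_{j≠i}(α_i − α_j))^{−1} mod 13.
  i = 1 (α = 10): (10−2)(10−3)(10−4)(10−5) = 8·7·6·5 = 1680 ≡ 3, so v_1 = 3^{−1} = 9 (mod 13).
  i = 2 (α = 2): (2−10)(2−3)(2−4)(2−5) = (−8)·(−1)·(−2)·(−3) = 48 ≡ 9, so v_2 = 9^{−1} = 3 (mod 13).
  i = 3 (α = 3): (3−10)(3−2)(3−4)(3−5) = (−7)·1·(−1)·(−2) = −14 ≡ 12, so v_3 = 12^{−1} = 12 (mod 13).
  i = 4 (α = 4): (4−10)(4−2)(4−3)(4−5) = (−6)·2·1·(−1) = 12 ≡ 12, so v_4 = 12^{−1} = 12 (mod 13).
  i = 5 (α = 5): (5−10)(5−2)(5−3)(5−4) = (−5)·3·2·1 = −30 ≡ 9, so v_5 = 9^{−1} = 3 (mod 13).
  v = [9, 3, 12, 12, 3].
Step 2: syndromes of r = [0, 9, 4, 9, 1] (all sums mod 13).
  S_0 = Σ v_i r_i = 9·0 + 3·9 + 12·4 + 12·9 + 3·1 = 186 ≡ 4.
  S_1 = Σ v_i α_i r_i = 9·10·0 + 3·2·9 + 12·3·4 + 12·4·9 + 3·5·1 = 645 ≡ 8.
  α_i^2 mod 13 = [9, 4, 9, 3, 12].
  S_2 = Σ v_i α_i^2 r_i = 9·9·0 + 3·4·9 + 12·9·4 + 12·3·9 + 3·12·1 = 900 ≡ 3.
  S = (4, 8, 3) ≠ 0, so r is not a codeword (an error is present).
Step 3: locate the error. For a single error e at position i, S_ℓ = v_i·e·α_i^ℓ, so α_err = S_1/S_0.
  S_0^{−1} = 4^{−1} = 10 (mod 13), so α_err = 8·10 = 80 ≡ 2 = α_2. Error position i = 2.
  Consistency check: S_2/S_1 = 3·5 = 15 ≡ 2 = α_err ✓ (single-error assumption holds).
Step 4: error magnitude e = S_0/v_2 = S_0·∏_{j≠2}(α_2 − α_j) = 4·9 = 36 ≡ 10 (mod 13).
Step 5: correct position 2: c_2 = r_2 − e = 9 − 10 ≡ 12 (mod 13). Hence c = [0, 12, 4, 9, 1].
  Check: interpolating c through the α_i gives m(x) = 2 + 5·x (degree < 2) with m(α_i) = c_i for every i, so c is indeed a codeword.


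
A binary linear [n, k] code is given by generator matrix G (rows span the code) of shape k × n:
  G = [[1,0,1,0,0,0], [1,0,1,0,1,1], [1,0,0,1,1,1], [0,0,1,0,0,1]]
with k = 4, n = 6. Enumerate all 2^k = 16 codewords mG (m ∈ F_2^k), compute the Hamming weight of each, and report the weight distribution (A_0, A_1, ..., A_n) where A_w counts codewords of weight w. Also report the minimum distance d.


Weight distribution: A_0 = 1, A_2 = 10, A_4 = 5. Minimum distance d = 2.

Enumerate all 2^4 = 16 messages m ∈ F_2^4.
For each, compute codeword c = mG in F_2^6, then tally its weight.
  m = 0000 → c = 000000, weight = 0.
  m = 1000 → c = 101000, weight = 2.
  m = 0100 → c = 101011, weight = 4.
  m = 1100 → c = 000011, weight = 2.
  m = 0010 → c = 100111, weight = 4.
  m = 1010 → c = 001111, weight = 4.
  m = 0110 → c = 001100, weight = 2.
  m = 1110 → c = 100100, weight = 2.
  m = 0001 → c = 001001, weight = 2.
  m = 1001 → c = 100001, weight = 2.
  m = 0101 → c = 100010, weight = 2.
  m = 1101 → c = 001010, weight = 2.
  m = 0011 → c = 101110, weight = 4.
  m = 1011 → c = 000110, weight = 2.
  m = 0111 → c = 000101, weight = 2.
  m = 1111 → c = 101101, weight = 4.
Tally weights:
  weight 0: 1 codewords.
  weight 2: 10 codewords.
  weight 4: 5 codewords.
Minimum distance d = smallest w > 0 with A_w > 0 = 2.
Sanity: Σ A_w = 16 = 2^4 = 16 ✓.


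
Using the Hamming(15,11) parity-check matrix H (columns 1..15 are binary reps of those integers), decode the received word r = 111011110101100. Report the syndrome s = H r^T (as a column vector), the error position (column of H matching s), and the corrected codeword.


s = (0, 1, 1, 1)^T, error position = 7, corrected codeword c = 111011010101100

Compute s = H r^T mod 2 one row at a time:
  s_1 = 1 + 0 + 1 + 0 + 1 + 1 + 0 + 0 = 4 ≡ 0 (mod 2).
  s_2 = 0 + 1 + 1 + 1 + 1 + 1 + 0 + 0 = 5 ≡ 1 (mod 2).
  s_3 = 1 + 1 + 1 + 1 + 1 + 0 + 0 + 0 = 5 ≡ 1 (mod 2).
  s_4 = 1 + 1 + 1 + 1 + 0 + 0 + 1 + 0 = 5 ≡ 1 (mod 2).
s = (0, 1, 1, 1)^T — this equals column 7 of H (binary 0111), so error is at position 7.
Correct: flip bit 7 of r = 111011110101100 to get c = 111011010101100.


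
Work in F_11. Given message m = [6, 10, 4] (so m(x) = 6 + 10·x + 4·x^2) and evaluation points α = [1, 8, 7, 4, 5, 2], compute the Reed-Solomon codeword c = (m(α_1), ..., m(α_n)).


c = [9, 1, 8, 0, 2, 9]

Message polynomial: m(x) = 6 + 10·x + 4·x^2 (mod 11).
For each evaluation point α_i, compute m(α_i) mod 11:
  α_1 = 1: Horner steps 4 → 3 → 9, so m(1) = 9.
  α_2 = 8: Horner steps 4 → 9 → 1, so m(8) = 1.
  α_3 = 7: Horner steps 4 → 5 → 8, so m(7) = 8.
  α_4 = 4: Horner steps 4 → 4 → 0, so m(4) = 0.
  α_5 = 5: Horner steps 4 → 8 → 2, so m(5) = 2.
  α_6 = 2: Horner steps 4 → 7 → 9, so m(2) = 9.
Codeword c = [9, 1, 8, 0, 2, 9] ∈ F_11^6.


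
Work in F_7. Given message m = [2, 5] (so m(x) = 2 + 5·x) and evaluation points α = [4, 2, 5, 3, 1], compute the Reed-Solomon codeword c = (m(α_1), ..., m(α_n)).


c = [1, 5, 6, 3, 0]

Message polynomial: m(x) = 2 + 5·x (mod 7).
For each evaluation point α_i, compute m(α_i) mod 7:
  α_1 = 4: Horner steps 5 → 1, so m(4) = 1.
  α_2 = 2: Horner steps 5 → 5, so m(2) = 5.
  α_3 = 5: Horner steps 5 → 6, so m(5) = 6.
  α_4 = 3: Horner steps 5 → 3, so m(3) = 3.
  α_5 = 1: Horner steps 5 → 0, so m(1) = 0.
Codeword c = [1, 5, 6, 3, 0] ∈ F_7^5.


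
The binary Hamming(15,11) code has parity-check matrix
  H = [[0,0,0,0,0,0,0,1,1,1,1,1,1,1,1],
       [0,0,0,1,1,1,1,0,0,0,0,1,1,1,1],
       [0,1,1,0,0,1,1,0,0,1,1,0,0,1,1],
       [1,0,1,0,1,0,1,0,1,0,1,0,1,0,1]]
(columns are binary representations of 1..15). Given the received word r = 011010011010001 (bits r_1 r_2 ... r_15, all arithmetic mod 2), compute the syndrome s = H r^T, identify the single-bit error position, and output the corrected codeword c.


s = (0, 0, 0, 1)^T, error position = 1, corrected codeword c = 111010011010001

Compute s = H r^T mod 2 one row at a time:
  s_1 = 1 + 1 + 0 + 1 + 0 + 0 + 0 + 1 = 4 ≡ 0 (mod 2).
  s_2 = 0 + 1 + 0 + 0 + 0 + 0 + 0 + 1 = 2 ≡ 0 (mod 2).
  s_3 = 1 + 1 + 0 + 0 + 0 + 1 + 0 + 1 = 4 ≡ 0 (mod 2).
  s_4 = 0 + 1 + 1 + 0 + 1 + 1 + 0 + 1 = 5 ≡ 1 (mod 2).
s = (0, 0, 0, 1)^T — this equals column 1 of H (binary 0001), so error is at position 1.
Correct: flip bit 1 of r = 011010011010001 to get c = 111010011010001.


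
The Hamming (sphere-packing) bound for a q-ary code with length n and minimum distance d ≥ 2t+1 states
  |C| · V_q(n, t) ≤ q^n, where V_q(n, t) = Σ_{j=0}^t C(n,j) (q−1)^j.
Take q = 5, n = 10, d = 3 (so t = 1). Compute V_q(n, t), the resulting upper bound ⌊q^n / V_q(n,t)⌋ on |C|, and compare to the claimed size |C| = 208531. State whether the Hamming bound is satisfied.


V_q(n, t) = 41, q^n = 9765625, Hamming bound = 238185, |C| = 208531 ≤ bound (satisfied).

Step 1: Compute V_q(n, t) = Σ_{j=0}^1 C(n, j) (q−1)^j.
  j = 0: C(10,0)·(4)^0 = 1·1 = 1.
  j = 1: C(10,1)·(4)^1 = 10·4 = 40.
  V_q(n, t) = 1 + 40 = 41.
Step 2: q^n = 5^10 = 9765625.
Step 3: Hamming bound ⌊q^n / V_q(n,t)⌋ = ⌊9765625/41⌋ = 238185.
Step 4: Compare |C| = 208531 to 238185: satisfied.
The claimed |C| lies below the Hamming bound.


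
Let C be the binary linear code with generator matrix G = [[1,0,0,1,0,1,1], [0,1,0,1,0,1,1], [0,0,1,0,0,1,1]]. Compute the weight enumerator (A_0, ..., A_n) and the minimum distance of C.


Weight distribution: A_0 = 1, A_2 = 1, A_3 = 3, A_4 = 2, A_5 = 1. Minimum distance d = 2.

Enumerate all 2^3 = 8 messages m ∈ F_2^3.
For each, compute codeword c = mG in F_2^7, then tally its weight.
  m = 000 → c = 0000000, weight = 0.
  m = 100 → c = 1001011, weight = 4.
  m = 010 → c = 0101011, weight = 4.
  m = 110 → c = 1100000, weight = 2.
  m = 001 → c = 0010011, weight = 3.
  m = 101 → c = 1011000, weight = 3.
  m = 011 → c = 0111000, weight = 3.
  m = 111 → c = 1110011, weight = 5.
Tally weights:
  weight 0: 1 codewords.
  weight 2: 1 codewords.
  weight 3: 3 codewords.
  weight 4: 2 codewords.
  weight 5: 1 codewords.
Minimum distance d = smallest w > 0 with A_w > 0 = 2.
Sanity: Σ A_w = 8 = 2^3 = 8 ✓.


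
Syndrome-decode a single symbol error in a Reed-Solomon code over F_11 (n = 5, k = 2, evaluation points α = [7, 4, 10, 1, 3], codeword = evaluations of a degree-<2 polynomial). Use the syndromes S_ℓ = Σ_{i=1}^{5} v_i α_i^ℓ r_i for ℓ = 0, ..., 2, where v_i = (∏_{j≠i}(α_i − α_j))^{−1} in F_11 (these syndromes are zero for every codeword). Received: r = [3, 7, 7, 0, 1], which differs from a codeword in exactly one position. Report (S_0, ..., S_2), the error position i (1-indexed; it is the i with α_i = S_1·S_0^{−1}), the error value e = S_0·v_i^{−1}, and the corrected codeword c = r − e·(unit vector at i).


S = (8, 3, 8), error at position 3, error magnitude e = 8, c = [3, 7, 10, 0, 1].

Step 1: column multipliers v_i = (∏_{j≠i}(α_i − α_j))^{−1} mod 11.
  i = 1 (α = 7): (7−4)(7−10)(7−1)(7−3) = 3·(−3)·6·4 = −216 ≡ 4, so v_1 = 4^{−1} = 3 (mod 11).
  i = 2 (α = 4): (4−7)(4−10)(4−1)(4−3) = (−3)·(−6)·3·1 = 54 ≡ 10, so v_2 = 10^{−1} = 10 (mod 11).
  i = 3 (α = 10): (10−7)(10−4)(10−1)(10−3) = 3·6·9·7 = 1134 ≡ 1, so v_3 = 1^{−1} = 1 (mod 11).
  i = 4 (α = 1): (1−7)(1−4)(1−10)(1−3) = (−6)·(−3)·(−9)·(−2) = 324 ≡ 5, so v_4 = 5^{−1} = 9 (mod 11).
  i = 5 (α = 3): (3−7)(3−4)(3−10)(3−1) = (−4)·(−1)·(−7)·2 = −56 ≡ 10, so v_5 = 10^{−1} = 10 (mod 11).
  v = [3, 10, 1, 9, 10].
Step 2: syndromes of r = [3, 7, 7, 0, 1] (all sums mod 11).
  S_0 = Σ v_i r_i = 3·3 + 10·7 + 1·7 + 9·0 + 10·1 = 96 ≡ 8.
  S_1 = Σ v_i α_i r_i = 3·7·3 + 10·4·7 + 1·10·7 + 9·1·0 + 10·3·1 = 443 ≡ 3.
  α_i^2 mod 11 = [5, 5, 1, 1, 9].
  S_2 = Σ v_i α_i^2 r_i = 3·5·3 + 10·5·7 + 1·1·7 + 9·1·0 + 10·9·1 = 492 ≡ 8.
  S = (8, 3, 8) ≠ 0, so r is not a codeword (an error is present).
Step 3: locate the error. For a single error e at position i, S_ℓ = v_i·e·α_i^ℓ, so α_err = S_1/S_0.
  S_0^{−1} = 8^{−1} = 7 (mod 11), so α_err = 3·7 = 21 ≡ 10 = α_3. Error position i = 3.
  Consistency check: S_2/S_1 = 8·4 = 32 ≡ 10 = α_err ✓ (single-error assumption holds).
Step 4: error magnitude e = S_0/v_3 = S_0·∏_{j≠3}(α_3 − α_j) = 8·1 = 8 ≡ 8 (mod 11).
Step 5: correct position 3: c_3 = r_3 − e = 7 − 8 ≡ 10 (mod 11). Hence c = [3, 7, 10, 0, 1].
  Check: interpolating c through the α_i gives m(x) = 5 + 6·x (degree < 2) with m(α_i) = c_i for every i, so c is indeed a codeword.


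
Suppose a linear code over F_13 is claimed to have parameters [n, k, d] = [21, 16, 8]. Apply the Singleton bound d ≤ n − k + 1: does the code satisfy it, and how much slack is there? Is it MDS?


Singleton RHS = n − k + 1 = 6, slack = -2, bound violated (no such code; not MDS).

Singleton bound: d ≤ n − k + 1.
Here n = 21, k = 16, so n − k + 1 = 6.
Given d = 8, check d ≤ 6: NO.
Slack = (n − k + 1) − d = -2.
The slack is negative: d = 8 exceeds n − k + 1 = 6 by 2, so the Singleton bound is violated and no linear [21, 16, 8]_13 code can exist. In particular it is not MDS (MDS requires d = n − k + 1 exactly).
Description: the claimed parameters are [21, 16, 8]_13; such a code would be impossible (violates the Singleton bound).


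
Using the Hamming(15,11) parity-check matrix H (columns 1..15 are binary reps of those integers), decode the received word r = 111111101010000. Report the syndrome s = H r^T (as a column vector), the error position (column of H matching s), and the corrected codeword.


s = (0, 0, 1, 0)^T, error position = 2, corrected codeword c = 101111101010000

Compute s = H r^T mod 2 one row at a time:
  s_1 = 0 + 1 + 0 + 1 + 0 + 0 + 0 + 0 = 2 ≡ 0 (mod 2).
  s_2 = 1 + 1 + 1 + 1 + 0 + 0 + 0 + 0 = 4 ≡ 0 (mod 2).
  s_3 = 1 + 1 + 1 + 1 + 0 + 1 + 0 + 0 = 5 ≡ 1 (mod 2).
  s_4 = 1 + 1 + 1 + 1 + 1 + 1 + 0 + 0 = 6 ≡ 0 (mod 2).
s = (0, 0, 1, 0)^T — this equals column 2 of H (binary 0010), so error is at position 2.
Correct: flip bit 2 of r = 111111101010000 to get c = 101111101010000.


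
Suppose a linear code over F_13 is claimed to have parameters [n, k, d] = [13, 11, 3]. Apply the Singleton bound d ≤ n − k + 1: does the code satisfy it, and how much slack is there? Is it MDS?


Singleton RHS = n − k + 1 = 3, slack = 0, bound satisfied, MDS.

Singleton bound: d ≤ n − k + 1.
Here n = 13, k = 11, so n − k + 1 = 3.
Given d = 3, check d ≤ 3: YES.
Slack = (n − k + 1) − d = 0.
The code is MDS (slack = 0).
Description: the claimed parameters are [13, 11, 3]_13; such a code would be MDS (meets Singleton bound).


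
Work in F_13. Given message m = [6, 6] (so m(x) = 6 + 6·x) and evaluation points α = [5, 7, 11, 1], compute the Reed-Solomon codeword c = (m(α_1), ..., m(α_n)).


c = [10, 9, 7, 12]

Message polynomial: m(x) = 6 + 6·x (mod 13).
For each evaluation point α_i, compute m(α_i) mod 13:
  α_1 = 5: Horner steps 6 → 10, so m(5) = 10.
  α_2 = 7: Horner steps 6 → 9, so m(7) = 9.
  α_3 = 11: Horner steps 6 → 7, so m(11) = 7.
  α_4 = 1: Horner steps 6 → 12, so m(1) = 12.
Codeword c = [10, 9, 7, 12] ∈ F_13^4.


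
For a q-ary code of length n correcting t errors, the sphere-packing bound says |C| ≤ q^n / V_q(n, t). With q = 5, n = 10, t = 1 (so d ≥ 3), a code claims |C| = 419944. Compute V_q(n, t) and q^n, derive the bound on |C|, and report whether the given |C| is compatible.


V_q(n, t) = 41, q^n = 9765625, Hamming bound = 238185, |C| = 419944 > bound (violated).

Step 1: Compute V_q(n, t) = Σ_{j=0}^1 C(n, j) (q−1)^j.
  j = 0: C(10,0)·(4)^0 = 1·1 = 1.
  j = 1: C(10,1)·(4)^1 = 10·4 = 40.
  V_q(n, t) = 1 + 40 = 41.
Step 2: q^n = 5^10 = 9765625.
Step 3: Hamming bound ⌊q^n / V_q(n,t)⌋ = ⌊9765625/41⌋ = 238185.
Step 4: Compare |C| = 419944 to 238185: violated.
The claimed |C| lies above the Hamming bound, so no 5-ary code of length 10 with d ≥ 3 can have 419944 codewords.


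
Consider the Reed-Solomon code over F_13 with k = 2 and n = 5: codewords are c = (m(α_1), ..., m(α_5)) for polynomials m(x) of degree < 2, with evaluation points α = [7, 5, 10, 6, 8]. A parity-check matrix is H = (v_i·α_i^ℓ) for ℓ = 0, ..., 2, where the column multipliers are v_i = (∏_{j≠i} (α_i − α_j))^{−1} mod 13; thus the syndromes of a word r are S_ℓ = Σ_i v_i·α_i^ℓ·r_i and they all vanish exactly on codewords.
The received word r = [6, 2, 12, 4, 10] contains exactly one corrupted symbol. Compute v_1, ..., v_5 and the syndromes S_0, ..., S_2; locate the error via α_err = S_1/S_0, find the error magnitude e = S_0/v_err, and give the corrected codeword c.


S = (2, 3, 11), error at position 5, error magnitude e = 2, c = [6, 2, 12, 4, 8].

Step 1: column multipliers v_i = (∏_{j≠i}(α_i − α_j))^{−1} mod 13.
  i = 1 (α = 7): (7−5)(7−10)(7−6)(7−8) = 2·(−3)·1·(−1) = 6 ≡ 6, so v_1 = 6^{−1} = 11 (mod 13).
  i = 2 (α = 5): (5−7)(5−10)(5−6)(5−8) = (−2)·(−5)·(−1)·(−3) = 30 ≡ 4, so v_2 = 4^{−1} = 10 (mod 13).
  i = 3 (α = 10): (10−7)(10−5)(10−6)(10−8) = 3·5·4·2 = 120 ≡ 3, so v_3 = 3^{−1} = 9 (mod 13).
  i = 4 (α = 6): (6−7)(6−5)(6−10)(6−8) = (−1)·1·(−4)·(−2) = −8 ≡ 5, so v_4 = 5^{−1} = 8 (mod 13).
  i = 5 (α = 8): (8−7)(8−5)(8−10)(8−6) = 1·3·(−2)·2 = −12 ≡ 1, so v_5 = 1^{−1} = 1 (mod 13).
  v = [11, 10, 9, 8, 1].
Step 2: syndromes of r = [6, 2, 12, 4, 10] (all sums mod 13).
  S_0 = Σ v_i r_i = 11·6 + 10·2 + 9·12 + 8·4 + 1·10 = 236 ≡ 2.
  S_1 = Σ v_i α_i r_i = 11·7·6 + 10·5·2 + 9·10·12 + 8·6·4 + 1·8·10 = 1914 ≡ 3.
  α_i^2 mod 13 = [10, 12, 9, 10, 12].
  S_2 = Σ v_i α_i^2 r_i = 11·10·6 + 10·12·2 + 9·9·12 + 8·10·4 + 1·12·10 = 2312 ≡ 11.
  S = (2, 3, 11) ≠ 0, so r is not a codeword (an error is present).
Step 3: locate the error. For a single error e at position i, S_ℓ = v_i·e·α_i^ℓ, so α_err = S_1/S_0.
  S_0^{−1} = 2^{−1} = 7 (mod 13), so α_err = 3·7 = 21 ≡ 8 = α_5. Error position i = 5.
  Consistency check: S_2/S_1 = 11·9 = 99 ≡ 8 = α_err ✓ (single-error assumption holds).
Step 4: error magnitude e = S_0/v_5 = S_0·∏_{j≠5}(α_5 − α_j) = 2·1 = 2 ≡ 2 (mod 13).
Step 5: correct position 5: c_5 = r_5 − e = 10 − 2 ≡ 8 (mod 13). Hence c = [6, 2, 12, 4, 8].
  Check: interpolating c through the α_i gives m(x) = 5 + 2·x (degree < 2) with m(α_i) = c_i for every i, so c is indeed a codeword.


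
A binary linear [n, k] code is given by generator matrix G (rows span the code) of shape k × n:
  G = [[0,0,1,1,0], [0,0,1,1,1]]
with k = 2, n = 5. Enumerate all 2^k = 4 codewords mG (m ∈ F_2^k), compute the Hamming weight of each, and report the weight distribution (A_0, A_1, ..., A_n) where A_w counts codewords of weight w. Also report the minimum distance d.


Weight distribution: A_0 = 1, A_1 = 1, A_2 = 1, A_3 = 1. Minimum distance d = 1.

Enumerate all 2^2 = 4 messages m ∈ F_2^2.
For each, compute codeword c = mG in F_2^5, then tally its weight.
  m = 00 → c = 00000, weight = 0.
  m = 10 → c = 00110, weight = 2.
  m = 01 → c = 00111, weight = 3.
  m = 11 → c = 00001, weight = 1.
Tally weights:
  weight 0: 1 codewords.
  weight 1: 1 codewords.
  weight 2: 1 codewords.
  weight 3: 1 codewords.
Minimum distance d = smallest w > 0 with A_w > 0 = 1.
Sanity: Σ A_w = 4 = 2^2 = 4 ✓.


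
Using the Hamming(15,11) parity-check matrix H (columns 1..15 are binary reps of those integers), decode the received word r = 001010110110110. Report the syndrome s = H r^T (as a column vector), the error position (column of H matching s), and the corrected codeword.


s = (1, 0, 1, 1)^T, error position = 11, corrected codeword c = 001010110100110

Compute s = H r^T mod 2 one row at a time:
  s_1 = 1 + 0 + 1 + 1 + 0 + 1 + 1 + 0 = 5 ≡ 1 (mod 2).
  s_2 = 0 + 1 + 0 + 1 + 0 + 1 + 1 + 0 = 4 ≡ 0 (mod 2).
  s_3 = 0 + 1 + 0 + 1 + 1 + 1 + 1 + 0 = 5 ≡ 1 (mod 2).
  s_4 = 0 + 1 + 1 + 1 + 0 + 1 + 1 + 0 = 5 ≡ 1 (mod 2).
s = (1, 0, 1, 1)^T — this equals column 11 of H (binary 1011), so error is at position 11.
Correct: flip bit 11 of r = 001010110110110 to get c = 001010110100110.


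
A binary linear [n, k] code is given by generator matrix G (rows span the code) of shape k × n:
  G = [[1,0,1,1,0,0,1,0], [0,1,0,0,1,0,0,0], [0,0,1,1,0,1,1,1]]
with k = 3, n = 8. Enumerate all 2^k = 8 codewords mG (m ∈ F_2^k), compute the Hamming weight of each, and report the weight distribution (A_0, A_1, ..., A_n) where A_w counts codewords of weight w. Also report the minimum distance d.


Weight distribution: A_0 = 1, A_2 = 1, A_3 = 1, A_4 = 1, A_5 = 2, A_6 = 1, A_7 = 1. Minimum distance d = 2.

Enumerate all 2^3 = 8 messages m ∈ F_2^3.
For each, compute codeword c = mG in F_2^8, then tally its weight.
  m = 000 → c = 00000000, weight = 0.
  m = 100 → c = 10110010, weight = 4.
  m = 010 → c = 01001000, weight = 2.
  m = 110 → c = 11111010, weight = 6.
  m = 001 → c = 00110111, weight = 5.
  m = 101 → c = 10000101, weight = 3.
  m = 011 → c = 01111111, weight = 7.
  m = 111 → c = 11001101, weight = 5.
Tally weights:
  weight 0: 1 codewords.
  weight 2: 1 codewords.
  weight 3: 1 codewords.
  weight 4: 1 codewords.
  weight 5: 2 codewords.
  weight 6: 1 codewords.
  weight 7: 1 codewords.
Minimum distance d = smallest w > 0 with A_w > 0 = 2.
Sanity: Σ A_w = 8 = 2^3 = 8 ✓.


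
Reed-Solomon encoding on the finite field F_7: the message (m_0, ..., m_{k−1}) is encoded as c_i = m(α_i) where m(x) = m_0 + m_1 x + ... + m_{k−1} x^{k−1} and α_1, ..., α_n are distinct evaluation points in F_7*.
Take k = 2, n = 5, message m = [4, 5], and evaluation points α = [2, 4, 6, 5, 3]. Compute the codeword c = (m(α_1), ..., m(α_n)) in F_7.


c = [0, 3, 6, 1, 5]

Message polynomial: m(x) = 4 + 5·x (mod 7).
For each evaluation point α_i, compute m(α_i) mod 7:
  α_1 = 2: Horner steps 5 → 0, so m(2) = 0.
  α_2 = 4: Horner steps 5 → 3, so m(4) = 3.
  α_3 = 6: Horner steps 5 → 6, so m(6) = 6.
  α_4 = 5: Horner steps 5 → 1, so m(5) = 1.
  α_5 = 3: Horner steps 5 → 5, so m(3) = 5.
Codeword c = [0, 3, 6, 1, 5] ∈ F_7^5.


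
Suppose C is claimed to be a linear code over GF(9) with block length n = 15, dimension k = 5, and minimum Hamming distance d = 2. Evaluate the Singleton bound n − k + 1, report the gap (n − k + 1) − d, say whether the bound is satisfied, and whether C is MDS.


Singleton RHS = n − k + 1 = 11, slack = 9, bound satisfied, not MDS.

Singleton bound: d ≤ n − k + 1.
Here n = 15, k = 5, so n − k + 1 = 11.
Given d = 2, check d ≤ 11: YES.
Slack = (n − k + 1) − d = 9.
The code is NOT MDS (slack = 9 > 0).
Description: the claimed parameters are [15, 5, 2]_9; such a code would be non-MDS.


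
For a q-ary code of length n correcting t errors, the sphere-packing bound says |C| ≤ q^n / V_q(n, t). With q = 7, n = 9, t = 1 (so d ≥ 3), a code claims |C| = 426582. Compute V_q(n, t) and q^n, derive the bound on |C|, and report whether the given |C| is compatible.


V_q(n, t) = 55, q^n = 40353607, Hamming bound = 733701, |C| = 426582 ≤ bound (satisfied).

Step 1: Compute V_q(n, t) = Σ_{j=0}^1 C(n, j) (q−1)^j.
  j = 0: C(9,0)·(6)^0 = 1·1 = 1.
  j = 1: C(9,1)·(6)^1 = 9·6 = 54.
  V_q(n, t) = 1 + 54 = 55.
Step 2: q^n = 7^9 = 40353607.
Step 3: Hamming bound ⌊q^n / V_q(n,t)⌋ = ⌊40353607/55⌋ = 733701.
Step 4: Compare |C| = 426582 to 733701: satisfied.
The claimed |C| lies below the Hamming bound.


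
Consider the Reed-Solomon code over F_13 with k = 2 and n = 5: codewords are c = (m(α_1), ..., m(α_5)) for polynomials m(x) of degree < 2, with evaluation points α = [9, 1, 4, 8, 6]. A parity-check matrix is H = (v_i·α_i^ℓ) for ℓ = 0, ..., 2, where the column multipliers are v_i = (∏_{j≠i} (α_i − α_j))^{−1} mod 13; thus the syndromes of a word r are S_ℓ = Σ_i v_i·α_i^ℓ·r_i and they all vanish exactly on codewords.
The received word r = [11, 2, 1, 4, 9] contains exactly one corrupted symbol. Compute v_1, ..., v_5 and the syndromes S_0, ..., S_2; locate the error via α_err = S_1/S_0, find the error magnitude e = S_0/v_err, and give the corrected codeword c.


S = (1, 9, 3), error at position 1, error magnitude e = 3, c = [8, 2, 1, 4, 9].

Step 1: column multipliers v_i = (∏_{j≠i}(α_i − α_j))^{−1} mod 13.
  i = 1 (α = 9): (9−1)(9−4)(9−8)(9−6) = 8·5·1·3 = 120 ≡ 3, so v_1 = 3^{−1} = 9 (mod 13).
  i = 2 (α = 1): (1−9)(1−4)(1−8)(1−6) = (−8)·(−3)·(−7)·(−5) = 840 ≡ 8, so v_2 = 8^{−1} = 5 (mod 13).
  i = 3 (α = 4): (4−9)(4−1)(4−8)(4−6) = (−5)·3·(−4)·(−2) = −120 ≡ 10, so v_3 = 10^{−1} = 4 (mod 13).
  i = 4 (α = 8): (8−9)(8−1)(8−4)(8−6) = (−1)·7·4·2 = −56 ≡ 9, so v_4 = 9^{−1} = 3 (mod 13).
  i = 5 (α = 6): (6−9)(6−1)(6−4)(6−8) = (−3)·5·2·(−2) = 60 ≡ 8, so v_5 = 8^{−1} = 5 (mod 13).
  v = [9, 5, 4, 3, 5].
Step 2: syndromes of r = [11, 2, 1, 4, 9] (all sums mod 13).
  S_0 = Σ v_i r_i = 9·11 + 5·2 + 4·1 + 3·4 + 5·9 = 170 ≡ 1.
  S_1 = Σ v_i α_i r_i = 9·9·11 + 5·1·2 + 4·4·1 + 3·8·4 + 5·6·9 = 1283 ≡ 9.
  α_i^2 mod 13 = [3, 1, 3, 12, 10].
  S_2 = Σ v_i α_i^2 r_i = 9·3·11 + 5·1·2 + 4·3·1 + 3·12·4 + 5·10·9 = 913 ≡ 3.
  S = (1, 9, 3) ≠ 0, so r is not a codeword (an error is present).
Step 3: locate the error. For a single error e at position i, S_ℓ = v_i·e·α_i^ℓ, so α_err = S_1/S_0.
  S_0^{−1} = 1^{−1} = 1 (mod 13), so α_err = 9·1 = 9 ≡ 9 = α_1. Error position i = 1.
  Consistency check: S_2/S_1 = 3·3 = 9 ≡ 9 = α_err ✓ (single-error assumption holds).
Step 4: error magnitude e = S_0/v_1 = S_0·∏_{j≠1}(α_1 − α_j) = 1·3 = 3 ≡ 3 (mod 13).
Step 5: correct position 1: c_1 = r_1 − e = 11 − 3 ≡ 8 (mod 13). Hence c = [8, 2, 1, 4, 9].
  Check: interpolating c through the α_i gives m(x) = 11 + 4·x (degree < 2) with m(α_i) = c_i for every i, so c is indeed a codeword.


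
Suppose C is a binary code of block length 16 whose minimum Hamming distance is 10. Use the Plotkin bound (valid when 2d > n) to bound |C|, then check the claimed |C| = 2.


Plotkin bound M ≤ 4; given |C| = 2 ≤ bound (satisfied).

Check applicability: 2d = 20, n = 16.
2d − n = 4 > 0, so Plotkin applies.
Compute d/(2d−n) = 10/4 ≈ 2.5000.
⌊d/(2d−n)⌋ = 2.
Plotkin bound: M ≤ 2·2 = 4.
Given |C| = 2, check: satisfied.
This |C| is below the Plotkin bound.


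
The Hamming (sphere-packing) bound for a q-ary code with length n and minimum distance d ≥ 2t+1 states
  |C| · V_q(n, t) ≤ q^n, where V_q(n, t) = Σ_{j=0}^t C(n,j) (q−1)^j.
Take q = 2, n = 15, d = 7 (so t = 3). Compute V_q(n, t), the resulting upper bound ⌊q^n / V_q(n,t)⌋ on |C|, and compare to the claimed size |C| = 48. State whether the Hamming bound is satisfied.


V_q(n, t) = 576, q^n = 32768, Hamming bound = 56, |C| = 48 ≤ bound (satisfied).

Step 1: Compute V_q(n, t) = Σ_{j=0}^3 C(n, j) (q−1)^j.
  j = 0: C(15,0)·(1)^0 = 1·1 = 1.
  j = 1: C(15,1)·(1)^1 = 15·1 = 15.
  j = 2: C(15,2)·(1)^2 = 105·1 = 105.
  j = 3: C(15,3)·(1)^3 = 455·1 = 455.
  V_q(n, t) = 1 + 15 + 105 + 455 = 576.
Step 2: q^n = 2^15 = 32768.
Step 3: Hamming bound ⌊q^n / V_q(n,t)⌋ = ⌊32768/576⌋ = 56.
Step 4: Compare |C| = 48 to 56: satisfied.
The claimed |C| lies below the Hamming bound.


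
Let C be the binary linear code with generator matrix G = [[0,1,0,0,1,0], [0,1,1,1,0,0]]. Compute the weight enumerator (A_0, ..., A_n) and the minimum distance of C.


Weight distribution: A_0 = 1, A_2 = 1, A_3 = 2. Minimum distance d = 2.

Enumerate all 2^2 = 4 messages m ∈ F_2^2.
For each, compute codeword c = mG in F_2^6, then tally its weight.
  m = 00 → c = 000000, weight = 0.
  m = 10 → c = 010010, weight = 2.
  m = 01 → c = 011100, weight = 3.
  m = 11 → c = 001110, weight = 3.
Tally weights:
  weight 0: 1 codewords.
  weight 2: 1 codewords.
  weight 3: 2 codewords.
Minimum distance d = smallest w > 0 with A_w > 0 = 2.
Sanity: Σ A_w = 4 = 2^2 = 4 ✓.


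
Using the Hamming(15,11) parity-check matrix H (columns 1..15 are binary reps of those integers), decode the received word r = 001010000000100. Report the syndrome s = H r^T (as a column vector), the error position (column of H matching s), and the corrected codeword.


s = (1, 0, 1, 1)^T, error position = 11, corrected codeword c = 001010000010100

Compute s = H r^T mod 2 one row at a time:
  s_1 = 0 + 0 + 0 + 0 + 0 + 1 + 0 + 0 = 1 ≡ 1 (mod 2).
  s_2 = 0 + 1 + 0 + 0 + 0 + 1 + 0 + 0 = 2 ≡ 0 (mod 2).
  s_3 = 0 + 1 + 0 + 0 + 0 + 0 + 0 + 0 = 1 ≡ 1 (mod 2).
  s_4 = 0 + 1 + 1 + 0 + 0 + 0 + 1 + 0 = 3 ≡ 1 (mod 2).
s = (1, 0, 1, 1)^T — this equals column 11 of H (binary 1011), so error is at position 11.
Correct: flip bit 11 of r = 001010000000100 to get c = 001010000010100.


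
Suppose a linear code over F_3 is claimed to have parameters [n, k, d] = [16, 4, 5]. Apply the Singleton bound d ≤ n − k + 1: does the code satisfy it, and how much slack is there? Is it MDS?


Singleton RHS = n − k + 1 = 13, slack = 8, bound satisfied, not MDS.

Singleton bound: d ≤ n − k + 1.
Here n = 16, k = 4, so n − k + 1 = 13.
Given d = 5, check d ≤ 13: YES.
Slack = (n − k + 1) − d = 8.
The code is NOT MDS (slack = 8 > 0).
Description: the claimed parameters are [16, 4, 5]_3; such a code would be non-MDS.


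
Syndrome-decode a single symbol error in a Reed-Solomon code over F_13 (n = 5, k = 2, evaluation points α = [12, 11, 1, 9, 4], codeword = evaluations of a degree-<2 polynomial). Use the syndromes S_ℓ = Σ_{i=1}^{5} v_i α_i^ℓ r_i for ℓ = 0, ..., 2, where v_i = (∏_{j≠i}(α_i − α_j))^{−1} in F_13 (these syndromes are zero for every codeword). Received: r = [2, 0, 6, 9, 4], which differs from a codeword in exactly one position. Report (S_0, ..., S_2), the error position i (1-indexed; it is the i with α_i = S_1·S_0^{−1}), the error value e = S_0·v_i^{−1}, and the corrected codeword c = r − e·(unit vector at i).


S = (1, 4, 3), error at position 5, error magnitude e = 5, c = [2, 0, 6, 9, 12].

Step 1: column multipliers v_i = (∏_{j≠i}(α_i − α_j))^{−1} mod 13.
  i = 1 (α = 12): (12−11)(12−1)(12−9)(12−4) = 1·11·3·8 = 264 ≡ 4, so v_1 = 4^{−1} = 10 (mod 13).
  i = 2 (α = 11): (11−12)(11−1)(11−9)(11−4) = (−1)·10·2·7 = −140 ≡ 3, so v_2 = 3^{−1} = 9 (mod 13).
  i = 3 (α = 1): (1−12)(1−11)(1−9)(1−4) = (−11)·(−10)·(−8)·(−3) = 2640 ≡ 1, so v_3 = 1^{−1} = 1 (mod 13).
  i = 4 (α = 9): (9−12)(9−11)(9−1)(9−4) = (−3)·(−2)·8·5 = 240 ≡ 6, so v_4 = 6^{−1} = 11 (mod 13).
  i = 5 (α = 4): (4−12)(4−11)(4−1)(4−9) = (−8)·(−7)·3·(−5) = −840 ≡ 5, so v_5 = 5^{−1} = 8 (mod 13).
  v = [10, 9, 1, 11, 8].
Step 2: syndromes of r = [2, 0, 6, 9, 4] (all sums mod 13).
  S_0 = Σ v_i r_i = 10·2 + 9·0 + 1·6 + 11·9 + 8·4 = 157 ≡ 1.
  S_1 = Σ v_i α_i r_i = 10·12·2 + 9·11·0 + 1·1·6 + 11·9·9 + 8·4·4 = 1265 ≡ 4.
  α_i^2 mod 13 = [1, 4, 1, 3, 3].
  S_2 = Σ v_i α_i^2 r_i = 10·1·2 + 9·4·0 + 1·1·6 + 11·3·9 + 8·3·4 = 419 ≡ 3.
  S = (1, 4, 3) ≠ 0, so r is not a codeword (an error is present).
Step 3: locate the error. For a single error e at position i, S_ℓ = v_i·e·α_i^ℓ, so α_err = S_1/S_0.
  S_0^{−1} = 1^{−1} = 1 (mod 13), so α_err = 4·1 = 4 ≡ 4 = α_5. Error position i = 5.
  Consistency check: S_2/S_1 = 3·10 = 30 ≡ 4 = α_err ✓ (single-error assumption holds).
Step 4: error magnitude e = S_0/v_5 = S_0·∏_{j≠5}(α_5 − α_j) = 1·5 = 5 ≡ 5 (mod 13).
Step 5: correct position 5: c_5 = r_5 − e = 4 − 5 ≡ 12 (mod 13). Hence c = [2, 0, 6, 9, 12].
  Check: interpolating c through the α_i gives m(x) = 4 + 2·x (degree < 2) with m(α_i) = c_i for every i, so c is indeed a codeword.


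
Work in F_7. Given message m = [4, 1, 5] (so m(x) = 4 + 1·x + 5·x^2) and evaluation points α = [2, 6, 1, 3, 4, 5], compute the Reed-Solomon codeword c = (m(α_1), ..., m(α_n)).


c = [5, 1, 3, 3, 4, 1]

Message polynomial: m(x) = 4 + 1·x + 5·x^2 (mod 7).
For each evaluation point α_i, compute m(α_i) mod 7:
  α_1 = 2: Horner steps 5 → 4 → 5, so m(2) = 5.
  α_2 = 6: Horner steps 5 → 3 → 1, so m(6) = 1.
  α_3 = 1: Horner steps 5 → 6 → 3, so m(1) = 3.
  α_4 = 3: Horner steps 5 → 2 → 3, so m(3) = 3.
  α_5 = 4: Horner steps 5 → 0 → 4, so m(4) = 4.
  α_6 = 5: Horner steps 5 → 5 → 1, so m(5) = 1.
Codeword c = [5, 1, 3, 3, 4, 1] ∈ F_7^6.


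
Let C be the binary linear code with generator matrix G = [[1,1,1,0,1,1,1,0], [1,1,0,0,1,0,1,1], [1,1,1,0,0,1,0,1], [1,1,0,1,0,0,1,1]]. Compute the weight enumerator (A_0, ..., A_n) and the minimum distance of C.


Weight distribution: A_0 = 1, A_2 = 2, A_3 = 3, A_4 = 3, A_5 = 4, A_6 = 2, A_7 = 1. Minimum distance d = 2.

Enumerate all 2^4 = 16 messages m ∈ F_2^4.
For each, compute codeword c = mG in F_2^8, then tally its weight.
  m = 0000 → c = 00000000, weight = 0.
  m = 1000 → c = 11101110, weight = 6.
  m = 0100 → c = 11001011, weight = 5.
  m = 1100 → c = 00100101, weight = 3.
  m = 0010 → c = 11100101, weight = 5.
  m = 1010 → c = 00001011, weight = 3.
  m = 0110 → c = 00101110, weight = 4.
  m = 1110 → c = 11000000, weight = 2.
  m = 0001 → c = 11010011, weight = 5.
  m = 1001 → c = 00111101, weight = 5.
  m = 0101 → c = 00011000, weight = 2.
  m = 1101 → c = 11110110, weight = 6.
  m = 0011 → c = 00110110, weight = 4.
  m = 1011 → c = 11011000, weight = 4.
  m = 0111 → c = 11111101, weight = 7.
  m = 1111 → c = 00010011, weight = 3.
Tally weights:
  weight 0: 1 codewords.
  weight 2: 2 codewords.
  weight 3: 3 codewords.
  weight 4: 3 codewords.
  weight 5: 4 codewords.
  weight 6: 2 codewords.
  weight 7: 1 codewords.
Minimum distance d = smallest w > 0 with A_w > 0 = 2.
Sanity: Σ A_w = 16 = 2^4 = 16 ✓.
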